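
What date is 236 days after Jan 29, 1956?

September 21, 1956

Advancing 236 days from January 29, 1956.
January has 31 days, so 31 − 29 = 2 days remain after January 29, 1956; 236 − 2 = 234 left.
February 1956 has 29 days (1956 is a leap year): 234 − 29 = 205 left.
March 1956 has 31 days: 205 − 31 = 174 left.
April 1956 has 30 days: 174 − 30 = 144 left.
May 1956 has 31 days: 144 − 31 = 113 left.
June 1956 has 30 days: 113 − 30 = 83 left.
July 1956 has 31 days: 83 − 31 = 52 left.
August 1956 has 31 days: 52 − 31 = 21 left.
21 days into September 1956 → September 21, 1956.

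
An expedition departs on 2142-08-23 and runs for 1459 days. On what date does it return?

August 21, 2146

Counting forward 1459 days from August 23, 2142.
August has 31 days, so 31 − 23 = 8 days remain after August 23, 2142; 1459 − 8 = 1451 left.
September 2142 has 30 days: 1451 − 30 = 1421 left.
October 2142 has 31 days: 1421 − 31 = 1390 left.
November 2142 has 30 days: 1390 − 30 = 1360 left.
December 2142 has 31 days: 1360 − 31 = 1329 left.
January 2143 has 31 days: 1329 − 31 = 1298 left.
February 2143 has 28 days (2143 is not a leap year): 1298 − 28 = 1270 left.
March 2143 has 31 days: 1270 − 31 = 1239 left.
April 2143 has 30 days: 1239 − 30 = 1209 left.
May 2143 has 31 days: 1209 − 31 = 1178 left.
June 2143 has 30 days: 1178 − 30 = 1148 left.
July 2143 has 31 days: 1148 − 31 = 1117 left.
August 2143 has 31 days: 1117 − 31 = 1086 left.
September 2143 has 30 days: 1086 − 30 = 1056 left.
October 2143 has 31 days: 1056 − 31 = 1025 left.
November 2143 has 30 days: 1025 − 30 = 995 left.
December 2143 has 31 days: 995 − 31 = 964 left.
January 2144 has 31 days: 964 − 31 = 933 left.
February 2144 has 29 days (2144 is a leap year): 933 − 29 = 904 left.
March 2144 has 31 days: 904 − 31 = 873 left.
April 2144 has 30 days: 873 − 30 = 843 left.
May 2144 has 31 days: 843 − 31 = 812 left.
June 2144 has 30 days: 812 − 30 = 782 left.
July 2144 has 31 days: 782 − 31 = 751 left.
August 2144 has 31 days: 751 − 31 = 720 left.
September 2144 has 30 days: 720 − 30 = 690 left.
October 2144 has 31 days: 690 − 31 = 659 left.
November 2144 has 30 days: 659 − 30 = 629 left.
December 2144 has 31 days: 629 − 31 = 598 left.
January 2145 has 31 days: 598 − 31 = 567 left.
February 2145 has 28 days (2145 is not a leap year): 567 − 28 = 539 left.
March 2145 has 31 days: 539 − 31 = 508 left.
April 2145 has 30 days: 508 − 30 = 478 left.
May 2145 has 31 days: 478 − 31 = 447 left.
June 2145 has 30 days: 447 − 30 = 417 left.
July 2145 has 31 days: 417 − 31 = 386 left.
August 2145 has 31 days: 386 − 31 = 355 left.
September 2145 has 30 days: 355 − 30 = 325 left.
October 2145 has 31 days: 325 − 31 = 294 left.
November 2145 has 30 days: 294 − 30 = 264 left.
December 2145 has 31 days: 264 − 31 = 233 left.
January 2146 has 31 days: 233 − 31 = 202 left.
February 2146 has 28 days (2146 is not a leap year): 202 − 28 = 174 left.
March 2146 has 31 days: 174 − 31 = 143 left.
April 2146 has 30 days: 143 − 30 = 113 left.
May 2146 has 31 days: 113 − 31 = 82 left.
June 2146 has 30 days: 82 − 30 = 52 left.
July 2146 has 31 days: 52 − 31 = 21 left.
21 days into August 2146 → August 21, 2146.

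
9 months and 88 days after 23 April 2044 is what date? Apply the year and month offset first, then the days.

April 21, 2045

Adding 9 months and 88 days from April 23, 2044: first the month/year part, then the days.
month 4 + 9 = 13, which is month 1 of year 2045 → January 2045.
Day 23 is valid in January, giving January 23, 2045.
Now add 88 days from January 23, 2045.
January has 31 days, so 31 − 23 = 8 days remain after January 23, 2045; 88 − 8 = 80 left.
February 2045 has 28 days (2045 is not a leap year): 80 − 28 = 52 left.
March 2045 has 31 days: 52 − 31 = 21 left.
21 days into April 2045 → April 21, 2045.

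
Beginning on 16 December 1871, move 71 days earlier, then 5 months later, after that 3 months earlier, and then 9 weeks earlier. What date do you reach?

October 4, 1871

Going back 71 days from December 16, 1871:
Going back 16 days from December 16, 1871 reaches the end of the previous month; 71 − 16 = 55 left.
November 1871 has 30 days: 55 − 30 = 25 left.
October 1871 has 31 days; 31 − 25 = 6 → October 6, 1871.
Counting forward 5 months from October 6, 1871:
month 10 + 5 = 15, which is month 3 of year 1872 → March 1872.
Day 6 is valid in March, giving March 6, 1872.
Counting back 3 months from March 6, 1872:
month 3 − 3 = 0, which is month 12 of year 1871 → December 1871.
Day 6 is valid in December, giving December 6, 1871.
Subtracting 9 weeks (= 63 days) from December 6, 1871:
Going back 6 days from December 6, 1871 reaches the end of the previous month; 63 − 6 = 57 left.
November 1871 has 30 days: 57 − 30 = 27 left.
October 1871 has 31 days; 31 − 27 = 4 → October 4, 1871.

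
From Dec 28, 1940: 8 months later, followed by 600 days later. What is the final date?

April 20, 1943

Adding 8 months from December 28, 1940:
month 12 + 8 = 20, which is month 8 of year 1941 → August 1941.
Day 28 is valid in August, giving August 28, 1941.
Adding 600 days from August 28, 1941:
August has 31 days, so 31 − 28 = 3 days remain after August 28, 1941; 600 − 3 = 597 left.
September 1941 has 30 days: 597 − 30 = 567 left.
October 1941 has 31 days: 567 − 31 = 536 left.
November 1941 has 30 days: 536 − 30 = 506 left.
December 1941 has 31 days: 506 − 31 = 475 left.
January 1942 has 31 days: 475 − 31 = 444 left.
February 1942 has 28 days (1942 is not a leap year): 444 − 28 = 416 left.
March 1942 has 31 days: 416 − 31 = 385 left.
April 1942 has 30 days: 385 − 30 = 355 left.
May 1942 has 31 days: 355 − 31 = 324 left.
June 1942 has 30 days: 324 − 30 = 294 left.
July 1942 has 31 days: 294 − 31 = 263 left.
August 1942 has 31 days: 263 − 31 = 232 left.
September 1942 has 30 days: 232 − 30 = 202 left.
October 1942 has 31 days: 202 − 31 = 171 left.
November 1942 has 30 days: 171 − 30 = 141 left.
December 1942 has 31 days: 141 − 31 = 110 left.
January 1943 has 31 days: 110 − 31 = 79 left.
February 1943 has 28 days (1943 is not a leap year): 79 − 28 = 51 left.
March 1943 has 31 days: 51 − 31 = 20 left.
20 days into April 1943 → April 20, 1943.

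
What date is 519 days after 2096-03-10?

Adding 519 days from March 10, 2096.
March has 31 days, so 31 − 10 = 21 days remain after March 10, 2096; 519 − 21 = 498 left.
April 2096 has 30 days: 498 − 30 = 468 left.
May 2096 has 31 days: 468 − 31 = 437 left.
June 2096 has 30 days: 437 − 30 = 407 left.
July 2096 has 31 days: 407 − 31 = 376 left.
August 2096 has 31 days: 376 − 31 = 345 left.
September 2096 has 30 days: 345 − 30 = 315 left.
October 2096 has 31 days: 315 − 31 = 284 left.
November 2096 has 30 days: 284 − 30 = 254 left.
December 2096 has 31 days: 254 − 31 = 223 left.
January 2097 has 31 days: 223 − 31 = 192 left.
February 2097 has 28 days (2097 is not a leap year): 192 − 28 = 164 left.
March 2097 has 31 days: 164 − 31 = 133 left.
April 2097 has 30 days: 133 − 30 = 103 left.
May 2097 has 31 days: 103 − 31 = 72 left.
June 2097 has 30 days: 72 − 30 = 42 left.
July 2097 has 31 days: 42 − 31 = 11 left.
11 days into August 2097 → August 11, 2097.

August 11, 2097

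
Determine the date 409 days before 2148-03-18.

February 3, 2147

Subtracting 409 days from March 18, 2148.
Going back 18 days from March 18, 2148 reaches the end of the previous month; 409 − 18 = 391 left.
February 2148 has 29 days (2148 is a leap year): 391 − 29 = 362 left.
January 2148 has 31 days: 362 − 31 = 331 left.
December 2147 has 31 days: 331 − 31 = 300 left.
November 2147 has 30 days: 300 − 30 = 270 left.
October 2147 has 31 days: 270 − 31 = 239 left.
September 2147 has 30 days: 239 − 30 = 209 left.
August 2147 has 31 days: 209 − 31 = 178 left.
July 2147 has 31 days: 178 − 31 = 147 left.
June 2147 has 30 days: 147 − 30 = 117 left.
May 2147 has 31 days: 117 − 31 = 86 left.
April 2147 has 30 days: 86 − 30 = 56 left.
March 2147 has 31 days: 56 − 31 = 25 left.
February 2147 has 28 days; 28 − 25 = 3 → February 3, 2147.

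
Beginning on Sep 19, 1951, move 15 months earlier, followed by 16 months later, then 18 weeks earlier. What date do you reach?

June 15, 1951

Subtracting 15 months from September 19, 1951:
month 9 − 15 = -6, which is month 6 of year 1950 → June 1950.
Day 19 is valid in June, giving June 19, 1950.
Adding 16 months from June 19, 1950:
month 6 + 16 = 22, which is month 10 of year 1951 → October 1951.
Day 19 is valid in October, giving October 19, 1951.
Subtracting 18 weeks (= 126 days) from October 19, 1951:
Going back 19 days from October 19, 1951 reaches the end of the previous month; 126 − 19 = 107 left.
September 1951 has 30 days: 107 − 30 = 77 left.
August 1951 has 31 days: 77 − 31 = 46 left.
July 1951 has 31 days: 46 − 31 = 15 left.
June 1951 has 30 days; 30 − 15 = 15 → June 15, 1951.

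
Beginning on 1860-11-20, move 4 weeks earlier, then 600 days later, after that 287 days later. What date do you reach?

March 29, 1863

Subtracting 4 weeks (= 28 days) from November 20, 1860:
Going back 20 days from November 20, 1860 reaches the end of the previous month; 28 − 20 = 8 left.
October 1860 has 31 days; 31 − 8 = 23 → October 23, 1860.
Advancing 600 days from October 23, 1860:
October has 31 days, so 31 − 23 = 8 days remain after October 23, 1860; 600 − 8 = 592 left.
November 1860 has 30 days: 592 − 30 = 562 left.
December 1860 has 31 days: 562 − 31 = 531 left.
January 1861 has 31 days: 531 − 31 = 500 left.
February 1861 has 28 days (1861 is not a leap year): 500 − 28 = 472 left.
March 1861 has 31 days: 472 − 31 = 441 left.
April 1861 has 30 days: 441 − 30 = 411 left.
May 1861 has 31 days: 411 − 31 = 380 left.
June 1861 has 30 days: 380 − 30 = 350 left.
July 1861 has 31 days: 350 − 31 = 319 left.
August 1861 has 31 days: 319 − 31 = 288 left.
September 1861 has 30 days: 288 − 30 = 258 left.
October 1861 has 31 days: 258 − 31 = 227 left.
November 1861 has 30 days: 227 − 30 = 197 left.
December 1861 has 31 days: 197 − 31 = 166 left.
January 1862 has 31 days: 166 − 31 = 135 left.
February 1862 has 28 days (1862 is not a leap year): 135 − 28 = 107 left.
March 1862 has 31 days: 107 − 31 = 76 left.
April 1862 has 30 days: 76 − 30 = 46 left.
May 1862 has 31 days: 46 − 31 = 15 left.
15 days into June 1862 → June 15, 1862.
Adding 287 days from June 15, 1862:
June has 30 days, so 30 − 15 = 15 days remain after June 15, 1862; 287 − 15 = 272 left.
July 1862 has 31 days: 272 − 31 = 241 left.
August 1862 has 31 days: 241 − 31 = 210 left.
September 1862 has 30 days: 210 − 30 = 180 left.
October 1862 has 31 days: 180 − 31 = 149 left.
November 1862 has 30 days: 149 − 30 = 119 left.
December 1862 has 31 days: 119 − 31 = 88 left.
January 1863 has 31 days: 88 − 31 = 57 left.
February 1863 has 28 days (1863 is not a leap year): 57 − 28 = 29 left.
29 days into March 1863 → March 29, 1863.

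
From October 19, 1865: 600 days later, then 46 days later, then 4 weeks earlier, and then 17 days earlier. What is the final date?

June 12, 1867

Counting forward 600 days from October 19, 1865:
October has 31 days, so 31 − 19 = 12 days remain after October 19, 1865; 600 − 12 = 588 left.
November 1865 has 30 days: 588 − 30 = 558 left.
December 1865 has 31 days: 558 − 31 = 527 left.
January 1866 has 31 days: 527 − 31 = 496 left.
February 1866 has 28 days (1866 is not a leap year): 496 − 28 = 468 left.
March 1866 has 31 days: 468 − 31 = 437 left.
April 1866 has 30 days: 437 − 30 = 407 left.
May 1866 has 31 days: 407 − 31 = 376 left.
June 1866 has 30 days: 376 − 30 = 346 left.
July 1866 has 31 days: 346 − 31 = 315 left.
August 1866 has 31 days: 315 − 31 = 284 left.
September 1866 has 30 days: 284 − 30 = 254 left.
October 1866 has 31 days: 254 − 31 = 223 left.
November 1866 has 30 days: 223 − 30 = 193 left.
December 1866 has 31 days: 193 − 31 = 162 left.
January 1867 has 31 days: 162 − 31 = 131 left.
February 1867 has 28 days (1867 is not a leap year): 131 − 28 = 103 left.
March 1867 has 31 days: 103 − 31 = 72 left.
April 1867 has 30 days: 72 − 30 = 42 left.
May 1867 has 31 days: 42 − 31 = 11 left.
11 days into June 1867 → June 11, 1867.
Adding 46 days from June 11, 1867:
June has 30 days, so 30 − 11 = 19 days remain after June 11, 1867; 46 − 19 = 27 left.
27 days into July 1867 → July 27, 1867.
Counting back 4 weeks (= 28 days) from July 27, 1867:
Going back 27 days from July 27, 1867 reaches the end of the previous month; 28 − 27 = 1 left.
June 1867 has 30 days; 30 − 1 = 29 → June 29, 1867.
Counting back 17 days from June 29, 1867:
29 − 17 = 12, still in June 1867.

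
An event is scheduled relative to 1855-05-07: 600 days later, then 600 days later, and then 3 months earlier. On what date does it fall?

Advancing 600 days from May 7, 1855:
May has 31 days, so 31 − 7 = 24 days remain after May 7, 1855; 600 − 24 = 576 left.
June 1855 has 30 days: 576 − 30 = 546 left.
July 1855 has 31 days: 546 − 31 = 515 left.
August 1855 has 31 days: 515 − 31 = 484 left.
September 1855 has 30 days: 484 − 30 = 454 left.
October 1855 has 31 days: 454 − 31 = 423 left.
November 1855 has 30 days: 423 − 30 = 393 left.
December 1855 has 31 days: 393 − 31 = 362 left.
January 1856 has 31 days: 362 − 31 = 331 left.
February 1856 has 29 days (1856 is a leap year): 331 − 29 = 302 left.
March 1856 has 31 days: 302 − 31 = 271 left.
April 1856 has 30 days: 271 − 30 = 241 left.
May 1856 has 31 days: 241 − 31 = 210 left.
June 1856 has 30 days: 210 − 30 = 180 left.
July 1856 has 31 days: 180 − 31 = 149 left.
August 1856 has 31 days: 149 − 31 = 118 left.
September 1856 has 30 days: 118 − 30 = 88 left.
October 1856 has 31 days: 88 − 31 = 57 left.
November 1856 has 30 days: 57 − 30 = 27 left.
27 days into December 1856 → December 27, 1856.
Counting forward 600 days from December 27, 1856:
December has 31 days, so 31 − 27 = 4 days remain after December 27, 1856; 600 − 4 = 596 left.
January 1857 has 31 days: 596 − 31 = 565 left.
February 1857 has 28 days (1857 is not a leap year): 565 − 28 = 537 left.
March 1857 has 31 days: 537 − 31 = 506 left.
April 1857 has 30 days: 506 − 30 = 476 left.
May 1857 has 31 days: 476 − 31 = 445 left.
June 1857 has 30 days: 445 − 30 = 415 left.
July 1857 has 31 days: 415 − 31 = 384 left.
August 1857 has 31 days: 384 − 31 = 353 left.
September 1857 has 30 days: 353 − 30 = 323 left.
October 1857 has 31 days: 323 − 31 = 292 left.
November 1857 has 30 days: 292 − 30 = 262 left.
December 1857 has 31 days: 262 − 31 = 231 left.
January 1858 has 31 days: 231 − 31 = 200 left.
February 1858 has 28 days (1858 is not a leap year): 200 − 28 = 172 left.
March 1858 has 31 days: 172 − 31 = 141 left.
April 1858 has 30 days: 141 − 30 = 111 left.
May 1858 has 31 days: 111 − 31 = 80 left.
June 1858 has 30 days: 80 − 30 = 50 left.
July 1858 has 31 days: 50 − 31 = 19 left.
19 days into August 1858 → August 19, 1858.
Going back 3 months from August 19, 1858:
month 8 − 3 = 5 → May 1858.
Day 19 is valid in May, giving May 19, 1858.

May 19, 1858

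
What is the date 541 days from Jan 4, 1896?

Counting forward 541 days from January 4, 1896.
January has 31 days, so 31 − 4 = 27 days remain after January 4, 1896; 541 − 27 = 514 left.
February 1896 has 29 days (1896 is a leap year): 514 − 29 = 485 left.
March 1896 has 31 days: 485 − 31 = 454 left.
April 1896 has 30 days: 454 − 30 = 424 left.
May 1896 has 31 days: 424 − 31 = 393 left.
June 1896 has 30 days: 393 − 30 = 363 left.
July 1896 has 31 days: 363 − 31 = 332 left.
August 1896 has 31 days: 332 − 31 = 301 left.
September 1896 has 30 days: 301 − 30 = 271 left.
October 1896 has 31 days: 271 − 31 = 240 left.
November 1896 has 30 days: 240 − 30 = 210 left.
December 1896 has 31 days: 210 − 31 = 179 left.
January 1897 has 31 days: 179 − 31 = 148 left.
February 1897 has 28 days (1897 is not a leap year): 148 − 28 = 120 left.
March 1897 has 31 days: 120 − 31 = 89 left.
April 1897 has 30 days: 89 − 30 = 59 left.
May 1897 has 31 days: 59 − 31 = 28 left.
28 days into June 1897 → June 28, 1897.

June 28, 1897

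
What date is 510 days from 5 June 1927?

Counting forward 510 days from June 5, 1927.
June has 30 days, so 30 − 5 = 25 days remain after June 5, 1927; 510 − 25 = 485 left.
July 1927 has 31 days: 485 − 31 = 454 left.
August 1927 has 31 days: 454 − 31 = 423 left.
September 1927 has 30 days: 423 − 30 = 393 left.
October 1927 has 31 days: 393 − 31 = 362 left.
November 1927 has 30 days: 362 − 30 = 332 left.
December 1927 has 31 days: 332 − 31 = 301 left.
January 1928 has 31 days: 301 − 31 = 270 left.
February 1928 has 29 days (1928 is a leap year): 270 − 29 = 241 left.
March 1928 has 31 days: 241 − 31 = 210 left.
April 1928 has 30 days: 210 − 30 = 180 left.
May 1928 has 31 days: 180 − 31 = 149 left.
June 1928 has 30 days: 149 − 30 = 119 left.
July 1928 has 31 days: 119 − 31 = 88 left.
August 1928 has 31 days: 88 − 31 = 57 left.
September 1928 has 30 days: 57 − 30 = 27 left.
27 days into October 1928 → October 27, 1928.

October 27, 1928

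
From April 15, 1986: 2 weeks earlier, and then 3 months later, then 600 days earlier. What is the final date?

Counting back 2 weeks (= 14 days) from April 15, 1986:
15 − 14 = 1, still in April 1986.
Advancing 3 months from April 1, 1986:
month 4 + 3 = 7 → July 1986.
Day 1 is valid in July, giving July 1, 1986.
Subtracting 600 days from July 1, 1986:
Going back 1 day from July 1, 1986 reaches the end of the previous month; 600 − 1 = 599 left.
June 1986 has 30 days: 599 − 30 = 569 left.
May 1986 has 31 days: 569 − 31 = 538 left.
April 1986 has 30 days: 538 − 30 = 508 left.
March 1986 has 31 days: 508 − 31 = 477 left.
February 1986 has 28 days (1986 is not a leap year): 477 − 28 = 449 left.
January 1986 has 31 days: 449 − 31 = 418 left.
December 1985 has 31 days: 418 − 31 = 387 left.
November 1985 has 30 days: 387 − 30 = 357 left.
October 1985 has 31 days: 357 − 31 = 326 left.
September 1985 has 30 days: 326 − 30 = 296 left.
August 1985 has 31 days: 296 − 31 = 265 left.
July 1985 has 31 days: 265 − 31 = 234 left.
June 1985 has 30 days: 234 − 30 = 204 left.
May 1985 has 31 days: 204 − 31 = 173 left.
April 1985 has 30 days: 173 − 30 = 143 left.
March 1985 has 31 days: 143 − 31 = 112 left.
February 1985 has 28 days (1985 is not a leap year): 112 − 28 = 84 left.
January 1985 has 31 days: 84 − 31 = 53 left.
December 1984 has 31 days: 53 − 31 = 22 left.
November 1984 has 30 days; 30 − 22 = 8 → November 8, 1984.

November 8, 1984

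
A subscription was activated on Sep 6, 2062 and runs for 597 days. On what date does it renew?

April 25, 2064

Advancing 597 days from September 6, 2062.
September has 30 days, so 30 − 6 = 24 days remain after September 6, 2062; 597 − 24 = 573 left.
October 2062 has 31 days: 573 − 31 = 542 left.
November 2062 has 30 days: 542 − 30 = 512 left.
December 2062 has 31 days: 512 − 31 = 481 left.
January 2063 has 31 days: 481 − 31 = 450 left.
February 2063 has 28 days (2063 is not a leap year): 450 − 28 = 422 left.
March 2063 has 31 days: 422 − 31 = 391 left.
April 2063 has 30 days: 391 − 30 = 361 left.
May 2063 has 31 days: 361 − 31 = 330 left.
June 2063 has 30 days: 330 − 30 = 300 left.
July 2063 has 31 days: 300 − 31 = 269 left.
August 2063 has 31 days: 269 − 31 = 238 left.
September 2063 has 30 days: 238 − 30 = 208 left.
October 2063 has 31 days: 208 − 31 = 177 left.
November 2063 has 30 days: 177 − 30 = 147 left.
December 2063 has 31 days: 147 − 31 = 116 left.
January 2064 has 31 days: 116 − 31 = 85 left.
February 2064 has 29 days (2064 is a leap year): 85 − 29 = 56 left.
March 2064 has 31 days: 56 − 31 = 25 left.
25 days into April 2064 → April 25, 2064.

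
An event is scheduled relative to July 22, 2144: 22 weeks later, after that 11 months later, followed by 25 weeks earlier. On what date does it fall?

June 1, 2145

Advancing 22 weeks (= 154 days) from July 22, 2144:
July has 31 days, so 31 − 22 = 9 days remain after July 22, 2144; 154 − 9 = 145 left.
August 2144 has 31 days: 145 − 31 = 114 left.
September 2144 has 30 days: 114 − 30 = 84 left.
October 2144 has 31 days: 84 − 31 = 53 left.
November 2144 has 30 days: 53 − 30 = 23 left.
23 days into December 2144 → December 23, 2144.
Advancing 11 months from December 23, 2144:
month 12 + 11 = 23, which is month 11 of year 2145 → November 2145.
Day 23 is valid in November, giving November 23, 2145.
Subtracting 25 weeks (= 175 days) from November 23, 2145:
Going back 23 days from November 23, 2145 reaches the end of the previous month; 175 − 23 = 152 left.
October 2145 has 31 days: 152 − 31 = 121 left.
September 2145 has 30 days: 121 − 30 = 91 left.
August 2145 has 31 days: 91 − 31 = 60 left.
July 2145 has 31 days: 60 − 31 = 29 left.
June 2145 has 30 days; 30 − 29 = 1 → June 1, 2145.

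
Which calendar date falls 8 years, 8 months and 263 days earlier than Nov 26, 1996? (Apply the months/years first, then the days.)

Going back 8 years, 8 months and 263 days from November 26, 1996: first the month/year part, then the days.
-8 years → 1988; month 11 − 8 = 3 → March 1988.
Day 26 is valid in March, giving March 26, 1988.
Now subtract 263 days from March 26, 1988.
Going back 26 days from March 26, 1988 reaches the end of the previous month; 263 − 26 = 237 left.
February 1988 has 29 days (1988 is a leap year): 237 − 29 = 208 left.
January 1988 has 31 days: 208 − 31 = 177 left.
December 1987 has 31 days: 177 − 31 = 146 left.
November 1987 has 30 days: 146 − 30 = 116 left.
October 1987 has 31 days: 116 − 31 = 85 left.
September 1987 has 30 days: 85 − 30 = 55 left.
August 1987 has 31 days: 55 − 31 = 24 left.
July 1987 has 31 days; 31 − 24 = 7 → July 7, 1987.

July 7, 1987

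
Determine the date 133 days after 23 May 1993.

Advancing 133 days from May 23, 1993.
May has 31 days, so 31 − 23 = 8 days remain after May 23, 1993; 133 − 8 = 125 left.
June 1993 has 30 days: 125 − 30 = 95 left.
July 1993 has 31 days: 95 − 31 = 64 left.
August 1993 has 31 days: 64 − 31 = 33 left.
September 1993 has 30 days: 33 − 30 = 3 left.
3 days into October 1993 → October 3, 1993.

October 3, 1993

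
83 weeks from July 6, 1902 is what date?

Counting forward 83 weeks = 581 days from July 6, 1902.
July has 31 days, so 31 − 6 = 25 days remain after July 6, 1902; 581 − 25 = 556 left.
August 1902 has 31 days: 556 − 31 = 525 left.
September 1902 has 30 days: 525 − 30 = 495 left.
October 1902 has 31 days: 495 − 31 = 464 left.
November 1902 has 30 days: 464 − 30 = 434 left.
December 1902 has 31 days: 434 − 31 = 403 left.
January 1903 has 31 days: 403 − 31 = 372 left.
February 1903 has 28 days (1903 is not a leap year): 372 − 28 = 344 left.
March 1903 has 31 days: 344 − 31 = 313 left.
April 1903 has 30 days: 313 − 30 = 283 left.
May 1903 has 31 days: 283 − 31 = 252 left.
June 1903 has 30 days: 252 − 30 = 222 left.
July 1903 has 31 days: 222 − 31 = 191 left.
August 1903 has 31 days: 191 − 31 = 160 left.
September 1903 has 30 days: 160 − 30 = 130 left.
October 1903 has 31 days: 130 − 31 = 99 left.
November 1903 has 30 days: 99 − 30 = 69 left.
December 1903 has 31 days: 69 − 31 = 38 left.
January 1904 has 31 days: 38 − 31 = 7 left.
7 days into February 1904 → February 7, 1904.

February 7, 1904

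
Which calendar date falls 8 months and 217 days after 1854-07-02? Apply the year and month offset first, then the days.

Advancing 8 months and 217 days from July 2, 1854: first the month/year part, then the days.
month 7 + 8 = 15, which is month 3 of year 1855 → March 1855.
Day 2 is valid in March, giving March 2, 1855.
Now add 217 days from March 2, 1855.
March has 31 days, so 31 − 2 = 29 days remain after March 2, 1855; 217 − 29 = 188 left.
April 1855 has 30 days: 188 − 30 = 158 left.
May 1855 has 31 days: 158 − 31 = 127 left.
June 1855 has 30 days: 127 − 30 = 97 left.
July 1855 has 31 days: 97 − 31 = 66 left.
August 1855 has 31 days: 66 − 31 = 35 left.
September 1855 has 30 days: 35 − 30 = 5 left.
5 days into October 1855 → October 5, 1855.

October 5, 1855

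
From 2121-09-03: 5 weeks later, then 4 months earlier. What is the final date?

Adding 5 weeks (= 35 days) from September 3, 2121:
September has 30 days, so 30 − 3 = 27 days remain after September 3, 2121; 35 − 27 = 8 left.
8 days into October 2121 → October 8, 2121.
Counting back 4 months from October 8, 2121:
month 10 − 4 = 6 → June 2121.
Day 8 is valid in June, giving June 8, 2121.

June 8, 2121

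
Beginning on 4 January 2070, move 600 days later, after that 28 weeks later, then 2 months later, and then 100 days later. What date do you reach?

Advancing 600 days from January 4, 2070:
January has 31 days, so 31 − 4 = 27 days remain after January 4, 2070; 600 − 27 = 573 left.
February 2070 has 28 days (2070 is not a leap year): 573 − 28 = 545 left.
March 2070 has 31 days: 545 − 31 = 514 left.
April 2070 has 30 days: 514 − 30 = 484 left.
May 2070 has 31 days: 484 − 31 = 453 left.
June 2070 has 30 days: 453 − 30 = 423 left.
July 2070 has 31 days: 423 − 31 = 392 left.
August 2070 has 31 days: 392 − 31 = 361 left.
September 2070 has 30 days: 361 − 30 = 331 left.
October 2070 has 31 days: 331 − 31 = 300 left.
November 2070 has 30 days: 300 − 30 = 270 left.
December 2070 has 31 days: 270 − 31 = 239 left.
January 2071 has 31 days: 239 − 31 = 208 left.
February 2071 has 28 days (2071 is not a leap year): 208 − 28 = 180 left.
March 2071 has 31 days: 180 − 31 = 149 left.
April 2071 has 30 days: 149 − 30 = 119 left.
May 2071 has 31 days: 119 − 31 = 88 left.
June 2071 has 30 days: 88 − 30 = 58 left.
July 2071 has 31 days: 58 − 31 = 27 left.
27 days into August 2071 → August 27, 2071.
Counting forward 28 weeks (= 196 days) from August 27, 2071:
August has 31 days, so 31 − 27 = 4 days remain after August 27, 2071; 196 − 4 = 192 left.
September 2071 has 30 days: 192 − 30 = 162 left.
October 2071 has 31 days: 162 − 31 = 131 left.
November 2071 has 30 days: 131 − 30 = 101 left.
December 2071 has 31 days: 101 − 31 = 70 left.
January 2072 has 31 days: 70 − 31 = 39 left.
February 2072 has 29 days (2072 is a leap year): 39 − 29 = 10 left.
10 days into March 2072 → March 10, 2072.
Adding 2 months from March 10, 2072:
month 3 + 2 = 5 → May 2072.
Day 10 is valid in May, giving May 10, 2072.
Advancing 100 days from May 10, 2072:
May has 31 days, so 31 − 10 = 21 days remain after May 10, 2072; 100 − 21 = 79 left.
June 2072 has 30 days: 79 − 30 = 49 left.
July 2072 has 31 days: 49 − 31 = 18 left.
18 days into August 2072 → August 18, 2072.

August 18, 2072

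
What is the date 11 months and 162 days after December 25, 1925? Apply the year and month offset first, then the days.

May 6, 1927

Adding 11 months and 162 days from December 25, 1925: first the month/year part, then the days.
month 12 + 11 = 23, which is month 11 of year 1926 → November 1926.
Day 25 is valid in November, giving November 25, 1926.
Now add 162 days from November 25, 1926.
November has 30 days, so 30 − 25 = 5 days remain after November 25, 1926; 162 − 5 = 157 left.
December 1926 has 31 days: 157 − 31 = 126 left.
January 1927 has 31 days: 126 − 31 = 95 left.
February 1927 has 28 days (1927 is not a leap year): 95 − 28 = 67 left.
March 1927 has 31 days: 67 − 31 = 36 left.
April 1927 has 30 days: 36 − 30 = 6 left.
6 days into May 1927 → May 6, 1927.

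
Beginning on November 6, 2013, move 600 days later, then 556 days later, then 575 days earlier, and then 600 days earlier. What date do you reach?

October 18, 2013

Adding 600 days from November 6, 2013:
November has 30 days, so 30 − 6 = 24 days remain after November 6, 2013; 600 − 24 = 576 left.
December 2013 has 31 days: 576 − 31 = 545 left.
January 2014 has 31 days: 545 − 31 = 514 left.
February 2014 has 28 days (2014 is not a leap year): 514 − 28 = 486 left.
March 2014 has 31 days: 486 − 31 = 455 left.
April 2014 has 30 days: 455 − 30 = 425 left.
May 2014 has 31 days: 425 − 31 = 394 left.
June 2014 has 30 days: 394 − 30 = 364 left.
July 2014 has 31 days: 364 − 31 = 333 left.
August 2014 has 31 days: 333 − 31 = 302 left.
September 2014 has 30 days: 302 − 30 = 272 left.
October 2014 has 31 days: 272 − 31 = 241 left.
November 2014 has 30 days: 241 − 30 = 211 left.
December 2014 has 31 days: 211 − 31 = 180 left.
January 2015 has 31 days: 180 − 31 = 149 left.
February 2015 has 28 days (2015 is not a leap year): 149 − 28 = 121 left.
March 2015 has 31 days: 121 − 31 = 90 left.
April 2015 has 30 days: 90 − 30 = 60 left.
May 2015 has 31 days: 60 − 31 = 29 left.
29 days into June 2015 → June 29, 2015.
Counting forward 556 days from June 29, 2015:
June has 30 days, so 30 − 29 = 1 day remains after June 29, 2015; 556 − 1 = 555 left.
July 2015 has 31 days: 555 − 31 = 524 left.
August 2015 has 31 days: 524 − 31 = 493 left.
September 2015 has 30 days: 493 − 30 = 463 left.
October 2015 has 31 days: 463 − 31 = 432 left.
November 2015 has 30 days: 432 − 30 = 402 left.
December 2015 has 31 days: 402 − 31 = 371 left.
January 2016 has 31 days: 371 − 31 = 340 left.
February 2016 has 29 days (2016 is a leap year): 340 − 29 = 311 left.
March 2016 has 31 days: 311 − 31 = 280 left.
April 2016 has 30 days: 280 − 30 = 250 left.
May 2016 has 31 days: 250 − 31 = 219 left.
June 2016 has 30 days: 219 − 30 = 189 left.
July 2016 has 31 days: 189 − 31 = 158 left.
August 2016 has 31 days: 158 − 31 = 127 left.
September 2016 has 30 days: 127 − 30 = 97 left.
October 2016 has 31 days: 97 − 31 = 66 left.
November 2016 has 30 days: 66 − 30 = 36 left.
December 2016 has 31 days: 36 − 31 = 5 left.
5 days into January 2017 → January 5, 2017.
Counting back 575 days from January 5, 2017:
Going back 5 days from January 5, 2017 reaches the end of the previous month; 575 − 5 = 570 left.
December 2016 has 31 days: 570 − 31 = 539 left.
November 2016 has 30 days: 539 − 30 = 509 left.
October 2016 has 31 days: 509 − 31 = 478 left.
September 2016 has 30 days: 478 − 30 = 448 left.
August 2016 has 31 days: 448 − 31 = 417 left.
July 2016 has 31 days: 417 − 31 = 386 left.
June 2016 has 30 days: 386 − 30 = 356 left.
May 2016 has 31 days: 356 − 31 = 325 left.
April 2016 has 30 days: 325 − 30 = 295 left.
March 2016 has 31 days: 295 − 31 = 264 left.
February 2016 has 29 days (2016 is a leap year): 264 − 29 = 235 left.
January 2016 has 31 days: 235 − 31 = 204 left.
December 2015 has 31 days: 204 − 31 = 173 left.
November 2015 has 30 days: 173 − 30 = 143 left.
October 2015 has 31 days: 143 − 31 = 112 left.
September 2015 has 30 days: 112 − 30 = 82 left.
August 2015 has 31 days: 82 − 31 = 51 left.
July 2015 has 31 days: 51 − 31 = 20 left.
June 2015 has 30 days; 30 − 20 = 10 → June 10, 2015.
Going back 600 days from June 10, 2015:
Going back 10 days from June 10, 2015 reaches the end of the previous month; 600 − 10 = 590 left.
May 2015 has 31 days: 590 − 31 = 559 left.
April 2015 has 30 days: 559 − 30 = 529 left.
March 2015 has 31 days: 529 − 31 = 498 left.
February 2015 has 28 days (2015 is not a leap year): 498 − 28 = 470 left.
January 2015 has 31 days: 470 − 31 = 439 left.
December 2014 has 31 days: 439 − 31 = 408 left.
November 2014 has 30 days: 408 − 30 = 378 left.
October 2014 has 31 days: 378 − 31 = 347 left.
September 2014 has 30 days: 347 − 30 = 317 left.
August 2014 has 31 days: 317 − 31 = 286 left.
July 2014 has 31 days: 286 − 31 = 255 left.
June 2014 has 30 days: 255 − 30 = 225 left.
May 2014 has 31 days: 225 − 31 = 194 left.
April 2014 has 30 days: 194 − 30 = 164 left.
March 2014 has 31 days: 164 − 31 = 133 left.
February 2014 has 28 days (2014 is not a leap year): 133 − 28 = 105 left.
January 2014 has 31 days: 105 − 31 = 74 left.
December 2013 has 31 days: 74 − 31 = 43 left.
November 2013 has 30 days: 43 − 30 = 13 left.
October 2013 has 31 days; 31 − 13 = 18 → October 18, 2013.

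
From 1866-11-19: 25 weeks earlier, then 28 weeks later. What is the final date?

Counting back 25 weeks (= 175 days) from November 19, 1866:
Going back 19 days from November 19, 1866 reaches the end of the previous month; 175 − 19 = 156 left.
October 1866 has 31 days: 156 − 31 = 125 left.
September 1866 has 30 days: 125 − 30 = 95 left.
August 1866 has 31 days: 95 − 31 = 64 left.
July 1866 has 31 days: 64 − 31 = 33 left.
June 1866 has 30 days: 33 − 30 = 3 left.
May 1866 has 31 days; 31 − 3 = 28 → May 28, 1866.
Advancing 28 weeks (= 196 days) from May 28, 1866:
May has 31 days, so 31 − 28 = 3 days remain after May 28, 1866; 196 − 3 = 193 left.
June 1866 has 30 days: 193 − 30 = 163 left.
July 1866 has 31 days: 163 − 31 = 132 left.
August 1866 has 31 days: 132 − 31 = 101 left.
September 1866 has 30 days: 101 − 30 = 71 left.
October 1866 has 31 days: 71 − 31 = 40 left.
November 1866 has 30 days: 40 − 30 = 10 left.
10 days into December 1866 → December 10, 1866.

December 10, 1866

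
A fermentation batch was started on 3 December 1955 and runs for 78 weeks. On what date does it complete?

Counting forward 78 weeks = 546 days from December 3, 1955.
December has 31 days, so 31 − 3 = 28 days remain after December 3, 1955; 546 − 28 = 518 left.
January 1956 has 31 days: 518 − 31 = 487 left.
February 1956 has 29 days (1956 is a leap year): 487 − 29 = 458 left.
March 1956 has 31 days: 458 − 31 = 427 left.
April 1956 has 30 days: 427 − 30 = 397 left.
May 1956 has 31 days: 397 − 31 = 366 left.
June 1956 has 30 days: 366 − 30 = 336 left.
July 1956 has 31 days: 336 − 31 = 305 left.
August 1956 has 31 days: 305 − 31 = 274 left.
September 1956 has 30 days: 274 − 30 = 244 left.
October 1956 has 31 days: 244 − 31 = 213 left.
November 1956 has 30 days: 213 − 30 = 183 left.
December 1956 has 31 days: 183 − 31 = 152 left.
January 1957 has 31 days: 152 − 31 = 121 left.
February 1957 has 28 days (1957 is not a leap year): 121 − 28 = 93 left.
March 1957 has 31 days: 93 − 31 = 62 left.
April 1957 has 30 days: 62 − 30 = 32 left.
May 1957 has 31 days: 32 − 31 = 1 left.
1 day into June 1957 → June 1, 1957.

June 1, 1957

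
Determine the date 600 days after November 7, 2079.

Advancing 600 days from November 7, 2079.
November has 30 days, so 30 − 7 = 23 days remain after November 7, 2079; 600 − 23 = 577 left.
December 2079 has 31 days: 577 − 31 = 546 left.
January 2080 has 31 days: 546 − 31 = 515 left.
February 2080 has 29 days (2080 is a leap year): 515 − 29 = 486 left.
March 2080 has 31 days: 486 − 31 = 455 left.
April 2080 has 30 days: 455 − 30 = 425 left.
May 2080 has 31 days: 425 − 31 = 394 left.
June 2080 has 30 days: 394 − 30 = 364 left.
July 2080 has 31 days: 364 − 31 = 333 left.
August 2080 has 31 days: 333 − 31 = 302 left.
September 2080 has 30 days: 302 − 30 = 272 left.
October 2080 has 31 days: 272 − 31 = 241 left.
November 2080 has 30 days: 241 − 30 = 211 left.
December 2080 has 31 days: 211 − 31 = 180 left.
January 2081 has 31 days: 180 − 31 = 149 left.
February 2081 has 28 days (2081 is not a leap year): 149 − 28 = 121 left.
March 2081 has 31 days: 121 − 31 = 90 left.
April 2081 has 30 days: 90 − 30 = 60 left.
May 2081 has 31 days: 60 − 31 = 29 left.
29 days into June 2081 → June 29, 2081.

June 29, 2081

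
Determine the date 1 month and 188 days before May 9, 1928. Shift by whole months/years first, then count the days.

Subtracting 1 month and 188 days from May 9, 1928: first the month/year part, then the days.
month 5 − 1 = 4 → April 1928.
Day 9 is valid in April, giving April 9, 1928.
Now subtract 188 days from April 9, 1928.
Going back 9 days from April 9, 1928 reaches the end of the previous month; 188 − 9 = 179 left.
March 1928 has 31 days: 179 − 31 = 148 left.
February 1928 has 29 days (1928 is a leap year): 148 − 29 = 119 left.
January 1928 has 31 days: 119 − 31 = 88 left.
December 1927 has 31 days: 88 − 31 = 57 left.
November 1927 has 30 days: 57 − 30 = 27 left.
October 1927 has 31 days; 31 − 27 = 4 → October 4, 1927.

October 4, 1927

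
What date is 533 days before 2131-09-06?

March 22, 2130

Counting back 533 days from September 6, 2131.
Going back 6 days from September 6, 2131 reaches the end of the previous month; 533 − 6 = 527 left.
August 2131 has 31 days: 527 − 31 = 496 left.
July 2131 has 31 days: 496 − 31 = 465 left.
June 2131 has 30 days: 465 − 30 = 435 left.
May 2131 has 31 days: 435 − 31 = 404 left.
April 2131 has 30 days: 404 − 30 = 374 left.
March 2131 has 31 days: 374 − 31 = 343 left.
February 2131 has 28 days (2131 is not a leap year): 343 − 28 = 315 left.
January 2131 has 31 days: 315 − 31 = 284 left.
December 2130 has 31 days: 284 − 31 = 253 left.
November 2130 has 30 days: 253 − 30 = 223 left.
October 2130 has 31 days: 223 − 31 = 192 left.
September 2130 has 30 days: 192 − 30 = 162 left.
August 2130 has 31 days: 162 − 31 = 131 left.
July 2130 has 31 days: 131 − 31 = 100 left.
June 2130 has 30 days: 100 − 30 = 70 left.
May 2130 has 31 days: 70 − 31 = 39 left.
April 2130 has 30 days: 39 − 30 = 9 left.
March 2130 has 31 days; 31 − 9 = 22 → March 22, 2130.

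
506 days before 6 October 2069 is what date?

May 18, 2068

Counting back 506 days from October 6, 2069.
Going back 6 days from October 6, 2069 reaches the end of the previous month; 506 − 6 = 500 left.
September 2069 has 30 days: 500 − 30 = 470 left.
August 2069 has 31 days: 470 − 31 = 439 left.
July 2069 has 31 days: 439 − 31 = 408 left.
June 2069 has 30 days: 408 − 30 = 378 left.
May 2069 has 31 days: 378 − 31 = 347 left.
April 2069 has 30 days: 347 − 30 = 317 left.
March 2069 has 31 days: 317 − 31 = 286 left.
February 2069 has 28 days (2069 is not a leap year): 286 − 28 = 258 left.
January 2069 has 31 days: 258 − 31 = 227 left.
December 2068 has 31 days: 227 − 31 = 196 left.
November 2068 has 30 days: 196 − 30 = 166 left.
October 2068 has 31 days: 166 − 31 = 135 left.
September 2068 has 30 days: 135 − 30 = 105 left.
August 2068 has 31 days: 105 − 31 = 74 left.
July 2068 has 31 days: 74 − 31 = 43 left.
June 2068 has 30 days: 43 − 30 = 13 left.
May 2068 has 31 days; 31 − 13 = 18 → May 18, 2068.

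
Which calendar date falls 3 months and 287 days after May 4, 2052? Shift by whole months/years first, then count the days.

Advancing 3 months and 287 days from May 4, 2052: first the month/year part, then the days.
month 5 + 3 = 8 → August 2052.
Day 4 is valid in August, giving August 4, 2052.
Now add 287 days from August 4, 2052.
August has 31 days, so 31 − 4 = 27 days remain after August 4, 2052; 287 − 27 = 260 left.
September 2052 has 30 days: 260 − 30 = 230 left.
October 2052 has 31 days: 230 − 31 = 199 left.
November 2052 has 30 days: 199 − 30 = 169 left.
December 2052 has 31 days: 169 − 31 = 138 left.
January 2053 has 31 days: 138 − 31 = 107 left.
February 2053 has 28 days (2053 is not a leap year): 107 − 28 = 79 left.
March 2053 has 31 days: 79 − 31 = 48 left.
April 2053 has 30 days: 48 − 30 = 18 left.
18 days into May 2053 → May 18, 2053.

May 18, 2053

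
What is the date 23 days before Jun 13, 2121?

Subtracting 23 days from June 13, 2121.
Going back 13 days from June 13, 2121 reaches the end of the previous month; 23 − 13 = 10 left.
May 2121 has 31 days; 31 − 10 = 21 → May 21, 2121.

May 21, 2121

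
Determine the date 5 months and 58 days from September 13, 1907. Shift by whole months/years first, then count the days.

Counting forward 5 months and 58 days from September 13, 1907: first the month/year part, then the days.
month 9 + 5 = 14, which is month 2 of year 1908 → February 1908.
Day 13 is valid in February, giving February 13, 1908.
Now add 58 days from February 13, 1908.
February has 29 days, so 29 − 13 = 16 days remain after February 13, 1908; 58 − 16 = 42 left.
March 1908 has 31 days: 42 − 31 = 11 left.
11 days into April 1908 → April 11, 1908.

April 11, 1908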